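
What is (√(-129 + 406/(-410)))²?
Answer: -26648/205 ≈ -129.99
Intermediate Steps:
(√(-129 + 406/(-410)))² = (√(-129 + 406*(-1/410)))² = (√(-129 - 203/205))² = (√(-26648/205))² = (2*I*√1365710/205)² = -26648/205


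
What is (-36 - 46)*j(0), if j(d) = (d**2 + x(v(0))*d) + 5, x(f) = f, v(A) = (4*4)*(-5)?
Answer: -410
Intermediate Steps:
v(A) = -80 (v(A) = 16*(-5) = -80)
j(d) = 5 + d**2 - 80*d (j(d) = (d**2 - 80*d) + 5 = 5 + d**2 - 80*d)
(-36 - 46)*j(0) = (-36 - 46)*(5 + 0**2 - 80*0) = -82*(5 + 0 + 0) = -82*5 = -410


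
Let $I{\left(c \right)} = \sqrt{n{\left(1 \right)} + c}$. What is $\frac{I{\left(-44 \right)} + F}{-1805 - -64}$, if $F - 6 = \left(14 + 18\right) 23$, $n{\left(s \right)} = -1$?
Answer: $- \frac{742}{1741} - \frac{3 i \sqrt{5}}{1741} \approx -0.42619 - 0.0038531 i$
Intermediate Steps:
$F = 742$ ($F = 6 + \left(14 + 18\right) 23 = 6 + 32 \cdot 23 = 6 + 736 = 742$)
$I{\left(c \right)} = \sqrt{-1 + c}$
$\frac{I{\left(-44 \right)} + F}{-1805 - -64} = \frac{\sqrt{-1 - 44} + 742}{-1805 - -64} = \frac{\sqrt{-45} + 742}{-1805 + \left(\left(-149 + 809\right) - 596\right)} = \frac{3 i \sqrt{5} + 742}{-1805 + \left(660 - 596\right)} = \frac{742 + 3 i \sqrt{5}}{-1805 + 64} = \frac{742 + 3 i \sqrt{5}}{-1741} = \left(742 + 3 i \sqrt{5}\right) \left(- \frac{1}{1741}\right) = - \frac{742}{1741} - \frac{3 i \sqrt{5}}{1741}$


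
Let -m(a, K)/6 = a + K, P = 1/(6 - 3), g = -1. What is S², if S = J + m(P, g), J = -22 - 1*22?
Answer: 1600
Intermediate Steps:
P = ⅓ (P = 1/3 = ⅓ ≈ 0.33333)
m(a, K) = -6*K - 6*a (m(a, K) = -6*(a + K) = -6*(K + a) = -6*K - 6*a)
J = -44 (J = -22 - 22 = -44)
S = -40 (S = -44 + (-6*(-1) - 6*⅓) = -44 + (6 - 2) = -44 + 4 = -40)
S² = (-40)² = 1600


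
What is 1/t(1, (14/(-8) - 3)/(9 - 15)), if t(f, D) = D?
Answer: 24/19 ≈ 1.2632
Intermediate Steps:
1/t(1, (14/(-8) - 3)/(9 - 15)) = 1/((14/(-8) - 3)/(9 - 15)) = 1/((14*(-⅛) - 3)/(-6)) = 1/((-7/4 - 3)*(-⅙)) = 1/(-19/4*(-⅙)) = 1/(19/24) = 24/19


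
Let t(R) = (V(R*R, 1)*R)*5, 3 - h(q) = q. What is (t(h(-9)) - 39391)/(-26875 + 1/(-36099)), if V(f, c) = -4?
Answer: 1430639469/970160626 ≈ 1.4746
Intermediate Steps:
h(q) = 3 - q
t(R) = -20*R (t(R) = -4*R*5 = -20*R)
(t(h(-9)) - 39391)/(-26875 + 1/(-36099)) = (-20*(3 - 1*(-9)) - 39391)/(-26875 + 1/(-36099)) = (-20*(3 + 9) - 39391)/(-26875 - 1/36099) = (-20*12 - 39391)/(-970160626/36099) = (-240 - 39391)*(-36099/970160626) = -39631*(-36099/970160626) = 1430639469/970160626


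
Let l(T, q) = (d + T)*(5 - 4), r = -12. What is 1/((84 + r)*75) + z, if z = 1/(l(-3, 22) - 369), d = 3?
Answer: -559/221400 ≈ -0.0025248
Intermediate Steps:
l(T, q) = 3 + T (l(T, q) = (3 + T)*(5 - 4) = (3 + T)*1 = 3 + T)
z = -1/369 (z = 1/((3 - 3) - 369) = 1/(0 - 369) = 1/(-369) = -1/369 ≈ -0.0027100)
1/((84 + r)*75) + z = 1/((84 - 12)*75) - 1/369 = (1/75)/72 - 1/369 = (1/72)*(1/75) - 1/369 = 1/5400 - 1/369 = -559/221400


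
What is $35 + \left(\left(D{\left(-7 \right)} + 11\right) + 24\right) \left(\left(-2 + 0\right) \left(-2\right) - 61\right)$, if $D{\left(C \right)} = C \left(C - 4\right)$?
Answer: $-6349$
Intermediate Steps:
$D{\left(C \right)} = C \left(-4 + C\right)$
$35 + \left(\left(D{\left(-7 \right)} + 11\right) + 24\right) \left(\left(-2 + 0\right) \left(-2\right) - 61\right) = 35 + \left(\left(- 7 \left(-4 - 7\right) + 11\right) + 24\right) \left(\left(-2 + 0\right) \left(-2\right) - 61\right) = 35 + \left(\left(\left(-7\right) \left(-11\right) + 11\right) + 24\right) \left(\left(-2\right) \left(-2\right) - 61\right) = 35 + \left(\left(77 + 11\right) + 24\right) \left(4 - 61\right) = 35 + \left(88 + 24\right) \left(-57\right) = 35 + 112 \left(-57\right) = 35 - 6384 = -6349$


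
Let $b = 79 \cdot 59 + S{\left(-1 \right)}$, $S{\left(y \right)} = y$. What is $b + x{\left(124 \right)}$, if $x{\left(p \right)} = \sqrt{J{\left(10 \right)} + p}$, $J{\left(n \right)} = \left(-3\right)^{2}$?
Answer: $4660 + \sqrt{133} \approx 4671.5$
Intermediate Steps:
$J{\left(n \right)} = 9$
$x{\left(p \right)} = \sqrt{9 + p}$
$b = 4660$ ($b = 79 \cdot 59 - 1 = 4661 - 1 = 4660$)
$b + x{\left(124 \right)} = 4660 + \sqrt{9 + 124} = 4660 + \sqrt{133}$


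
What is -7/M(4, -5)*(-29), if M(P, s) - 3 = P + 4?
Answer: 203/11 ≈ 18.455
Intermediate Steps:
M(P, s) = 7 + P (M(P, s) = 3 + (P + 4) = 3 + (4 + P) = 7 + P)
-7/M(4, -5)*(-29) = -7/(7 + 4)*(-29) = -7/11*(-29) = 203/11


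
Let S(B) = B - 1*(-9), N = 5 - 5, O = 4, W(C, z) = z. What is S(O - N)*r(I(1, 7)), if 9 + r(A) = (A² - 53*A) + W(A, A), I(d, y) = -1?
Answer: 572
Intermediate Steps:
N = 0
S(B) = 9 + B (S(B) = B + 9 = 9 + B)
r(A) = -9 + A² - 52*A (r(A) = -9 + ((A² - 53*A) + A) = -9 + (A² - 52*A) = -9 + A² - 52*A)
S(O - N)*r(I(1, 7)) = (9 + (4 - 1*0))*(-9 + (-1)² - 52*(-1)) = (9 + (4 + 0))*(-9 + 1 + 52) = (9 + 4)*44 = 13*44 = 572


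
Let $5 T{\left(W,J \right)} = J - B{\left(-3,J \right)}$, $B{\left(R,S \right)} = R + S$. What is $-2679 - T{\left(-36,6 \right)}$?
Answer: $- \frac{13398}{5} \approx -2679.6$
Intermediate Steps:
$T{\left(W,J \right)} = \frac{3}{5}$ ($T{\left(W,J \right)} = \frac{J - \left(-3 + J\right)}{5} = \frac{1}{5} \cdot 3 = \frac{3}{5}$)
$-2679 - T{\left(-36,6 \right)} = -2679 - \frac{3}{5} = - \frac{13398}{5}$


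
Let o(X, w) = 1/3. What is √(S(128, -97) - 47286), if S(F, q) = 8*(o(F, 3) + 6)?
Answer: I*√425118/3 ≈ 217.34*I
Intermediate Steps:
o(X, w) = ⅓
S(F, q) = 152/3 (S(F, q) = 8*(⅓ + 6) = 8*(19/3) = 152/3)
√(S(128, -97) - 47286) = √(152/3 - 47286) = √(-141706/3) = I*√425118/3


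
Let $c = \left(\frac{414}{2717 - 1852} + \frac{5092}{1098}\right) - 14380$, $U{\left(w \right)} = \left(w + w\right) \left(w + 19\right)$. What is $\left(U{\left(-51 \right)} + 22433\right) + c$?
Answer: $\frac{5376703121}{474885} \approx 11322.0$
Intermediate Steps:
$U{\left(w \right)} = 2 w \left(19 + w\right)$
$c = - \frac{6826416724}{474885}$ ($c = \left(\frac{414}{2717 - 1852} + 5092 \cdot \frac{1}{1098}\right) - 14380 = \left(\frac{414}{865} + \frac{2546}{549}\right) - 14380 = \frac{2429576}{474885} - 14380 = - \frac{6826416724}{474885} \approx -14375.0$)
$\left(U{\left(-51 \right)} + 22433\right) + c = \left(2 \left(-51\right) \left(19 - 51\right) + 22433\right) - \frac{6826416724}{474885} = \left(2 \left(-51\right) \left(-32\right) + 22433\right) - \frac{6826416724}{474885} = \left(3264 + 22433\right) - \frac{6826416724}{474885} = 25697 - \frac{6826416724}{474885} = \frac{5376703121}{474885}$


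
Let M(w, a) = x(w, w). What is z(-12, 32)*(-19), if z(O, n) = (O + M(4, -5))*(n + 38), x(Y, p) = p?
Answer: 10640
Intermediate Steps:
M(w, a) = w
z(O, n) = (4 + O)*(38 + n) (z(O, n) = (O + 4)*(n + 38) = (4 + O)*(38 + n))
z(-12, 32)*(-19) = (152 + 4*32 + 38*(-12) - 12*32)*(-19) = (152 + 128 - 456 - 384)*(-19) = -560*(-19) = 10640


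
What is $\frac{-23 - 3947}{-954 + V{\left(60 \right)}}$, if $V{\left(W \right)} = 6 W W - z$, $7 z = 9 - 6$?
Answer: $- \frac{27790}{144519} \approx -0.19229$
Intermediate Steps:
$z = \frac{3}{7}$ ($z = \frac{9 - 6}{7} = \frac{1}{7} \cdot 3 = \frac{3}{7} \approx 0.42857$)
$V{\left(W \right)} = - \frac{3}{7} + 6 W^{2}$ ($V{\left(W \right)} = 6 W W - \frac{3}{7} = 6 W^{2} - \frac{3}{7} = - \frac{3}{7} + 6 W^{2}$)
$\frac{-23 - 3947}{-954 + V{\left(60 \right)}} = \frac{-23 - 3947}{-954 - \left(\frac{3}{7} - 6 \cdot 60^{2}\right)} = - \frac{3970}{-954 + \left(- \frac{3}{7} + 6 \cdot 3600\right)} = - \frac{3970}{-954 + \left(- \frac{3}{7} + 21600\right)} = - \frac{3970}{-954 + \frac{151197}{7}} = - \frac{3970}{\frac{144519}{7}} = \left(-3970\right) \frac{7}{144519} = - \frac{27790}{144519}$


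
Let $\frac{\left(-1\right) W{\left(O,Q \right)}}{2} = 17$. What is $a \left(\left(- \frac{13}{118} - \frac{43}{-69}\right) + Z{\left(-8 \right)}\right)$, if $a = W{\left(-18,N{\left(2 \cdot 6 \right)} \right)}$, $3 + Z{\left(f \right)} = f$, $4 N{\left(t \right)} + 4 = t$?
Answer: $\frac{1451545}{4071} \approx 356.56$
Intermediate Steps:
$N{\left(t \right)} = -1 + \frac{t}{4}$
$Z{\left(f \right)} = -3 + f$
$W{\left(O,Q \right)} = -34$ ($W{\left(O,Q \right)} = \left(-2\right) 17 = -34$)
$a = -34$
$a \left(\left(- \frac{13}{118} - \frac{43}{-69}\right) + Z{\left(-8 \right)}\right) = - 34 \left(\left(- \frac{13}{118} - \frac{43}{-69}\right) - 11\right) = - 34 \left(\left(\left(-13\right) \frac{1}{118} - - \frac{43}{69}\right) - 11\right) = - 34 \left(\left(- \frac{13}{118} + \frac{43}{69}\right) - 11\right) = - 34 \left(\frac{4177}{8142} - 11\right) = \left(-34\right) \left(- \frac{85385}{8142}\right) = \frac{1451545}{4071}$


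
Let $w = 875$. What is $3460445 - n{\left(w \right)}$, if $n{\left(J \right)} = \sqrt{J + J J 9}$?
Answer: $3460445 - 10 \sqrt{68915} \approx 3.4578 \cdot 10^{6}$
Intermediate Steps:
$n{\left(J \right)} = \sqrt{J + 9 J^{2}}$ ($n{\left(J \right)} = \sqrt{J + J^{2} \cdot 9} = \sqrt{J + 9 J^{2}}$)
$3460445 - n{\left(w \right)} = 3460445 - \sqrt{875 \left(1 + 9 \cdot 875\right)} = 3460445 - \sqrt{875 \left(1 + 7875\right)} = 3460445 - \sqrt{875 \cdot 7876} = 3460445 - \sqrt{6891500} = 3460445 - 10 \sqrt{68915}$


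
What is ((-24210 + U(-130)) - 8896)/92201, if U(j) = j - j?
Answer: -33106/92201 ≈ -0.35906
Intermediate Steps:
U(j) = 0
((-24210 + U(-130)) - 8896)/92201 = ((-24210 + 0) - 8896)/92201 = (-24210 - 8896)*(1/92201) = -33106*1/92201 = -33106/92201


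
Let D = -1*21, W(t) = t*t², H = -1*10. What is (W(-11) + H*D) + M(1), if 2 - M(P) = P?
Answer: -1120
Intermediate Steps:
H = -10
W(t) = t³
M(P) = 2 - P
D = -21
(W(-11) + H*D) + M(1) = ((-11)³ - 10*(-21)) + (2 - 1*1) = (-1331 + 210) + (2 - 1) = -1121 + 1 = -1120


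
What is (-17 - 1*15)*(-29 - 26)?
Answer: 1760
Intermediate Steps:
(-17 - 1*15)*(-29 - 26) = (-17 - 15)*(-55) = -32*(-55) = 1760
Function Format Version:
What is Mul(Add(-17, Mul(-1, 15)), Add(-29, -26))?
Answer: 1760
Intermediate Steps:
Mul(Add(-17, Mul(-1, 15)), Add(-29, -26)) = Mul(Add(-17, -15), -55) = Mul(-32, -55) = 1760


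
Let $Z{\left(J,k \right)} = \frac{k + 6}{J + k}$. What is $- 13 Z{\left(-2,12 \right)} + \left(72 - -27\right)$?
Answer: $\frac{378}{5} \approx 75.6$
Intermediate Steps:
$Z{\left(J,k \right)} = \frac{6 + k}{J + k}$
$- 13 Z{\left(-2,12 \right)} + \left(72 - -27\right) = - 13 \frac{6 + 12}{-2 + 12} + \left(72 - -27\right) = - 13 \cdot \frac{1}{10} \cdot 18 + \left(72 + 27\right) = - 13 \cdot \frac{1}{10} \cdot 18 + 99 = \left(-13\right) \frac{9}{5} + 99 = - \frac{117}{5} + 99 = \frac{378}{5}$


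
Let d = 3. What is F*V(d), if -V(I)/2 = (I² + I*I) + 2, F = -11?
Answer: 440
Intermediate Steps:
V(I) = -4 - 4*I² (V(I) = -2*((I² + I*I) + 2) = -2*((I² + I²) + 2) = -2*(2*I² + 2) = -2*(2 + 2*I²) = -4 - 4*I²)
F*V(d) = -11*(-4 - 4*3²) = -11*(-4 - 4*9) = -11*(-4 - 36) = -11*(-40) = 440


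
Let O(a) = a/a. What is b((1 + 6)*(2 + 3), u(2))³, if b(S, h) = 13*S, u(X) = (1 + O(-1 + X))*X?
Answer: 94196375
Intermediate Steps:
O(a) = 1
u(X) = 2*X (u(X) = (1 + 1)*X = 2*X)
b((1 + 6)*(2 + 3), u(2))³ = (13*((1 + 6)*(2 + 3)))³ = (13*(7*5))³ = (13*35)³ = 455³ = 94196375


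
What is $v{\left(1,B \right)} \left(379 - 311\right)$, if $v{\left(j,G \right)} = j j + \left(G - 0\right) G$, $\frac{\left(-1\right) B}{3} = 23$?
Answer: $323816$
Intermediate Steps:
$B = -69$ ($B = \left(-3\right) 23 = -69$)
$v{\left(j,G \right)} = G^{2} + j^{2}$ ($v{\left(j,G \right)} = j^{2} + \left(G + 0\right) G = j^{2} + G G = j^{2} + G^{2} = G^{2} + j^{2}$)
$v{\left(1,B \right)} \left(379 - 311\right) = \left(\left(-69\right)^{2} + 1^{2}\right) \left(379 - 311\right) = \left(4761 + 1\right) 68 = 4762 \cdot 68 = 323816$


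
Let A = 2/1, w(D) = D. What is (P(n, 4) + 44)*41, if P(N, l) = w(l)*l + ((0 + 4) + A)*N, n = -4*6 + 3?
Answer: -2706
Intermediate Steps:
A = 2 (A = 2*1 = 2)
n = -21 (n = -24 + 3 = -21)
P(N, l) = l² + 6*N (P(N, l) = l*l + ((0 + 4) + 2)*N = l² + (4 + 2)*N = l² + 6*N)
(P(n, 4) + 44)*41 = ((4² + 6*(-21)) + 44)*41 = ((16 - 126) + 44)*41 = (-110 + 44)*41 = -66*41 = -2706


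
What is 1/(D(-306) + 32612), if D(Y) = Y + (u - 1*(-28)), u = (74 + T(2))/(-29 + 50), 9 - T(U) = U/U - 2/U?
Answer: 21/679097 ≈ 3.0923e-5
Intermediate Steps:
T(U) = 8 + 2/U (T(U) = 9 - (U/U - 2/U) = 9 - (1 - 2/U) = 9 + (-1 + 2/U) = 8 + 2/U)
u = 83/21 (u = (74 + (8 + 2/2))/(-29 + 50) = (74 + (8 + 2*(½)))/21 = (74 + (8 + 1))*(1/21) = (74 + 9)*(1/21) = 83*(1/21) = 83/21 ≈ 3.9524)
D(Y) = 671/21 + Y (D(Y) = Y + (83/21 - 1*(-28)) = Y + (83/21 + 28) = Y + 671/21 = 671/21 + Y)
1/(D(-306) + 32612) = 1/((671/21 - 306) + 32612) = 1/(-5755/21 + 32612) = 1/(679097/21) = 21/679097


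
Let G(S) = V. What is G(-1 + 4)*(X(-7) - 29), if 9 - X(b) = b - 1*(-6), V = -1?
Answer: 19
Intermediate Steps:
G(S) = -1
X(b) = 3 - b (X(b) = 9 - (b - 1*(-6)) = 9 - (b + 6) = 9 - (6 + b) = 9 + (-6 - b) = 3 - b)
G(-1 + 4)*(X(-7) - 29) = -((3 - 1*(-7)) - 29) = -((3 + 7) - 29) = -(10 - 29) = -1*(-19) = 19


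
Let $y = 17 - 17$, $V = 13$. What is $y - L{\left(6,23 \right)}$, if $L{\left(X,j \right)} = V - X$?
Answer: $-7$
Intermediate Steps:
$y = 0$ ($y = 17 - 17 = 0$)
$L{\left(X,j \right)} = 13 - X$
$y - L{\left(6,23 \right)} = 0 - \left(13 - 6\right) = 0 - 7 = -7$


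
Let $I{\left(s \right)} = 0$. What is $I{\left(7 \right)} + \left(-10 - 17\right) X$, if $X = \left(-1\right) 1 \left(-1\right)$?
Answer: $-27$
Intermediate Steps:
$X = 1$ ($X = \left(-1\right) \left(-1\right) = 1$)
$I{\left(7 \right)} + \left(-10 - 17\right) X = 0 + \left(-10 - 17\right) 1 = 0 - 27 = -27$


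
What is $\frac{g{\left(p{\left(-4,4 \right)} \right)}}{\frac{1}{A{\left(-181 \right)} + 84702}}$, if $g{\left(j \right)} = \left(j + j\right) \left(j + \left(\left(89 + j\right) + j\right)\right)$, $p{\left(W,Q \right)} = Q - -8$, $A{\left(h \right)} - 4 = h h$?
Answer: $352401000$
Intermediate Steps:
$A{\left(h \right)} = 4 + h^{2}$ ($A{\left(h \right)} = 4 + h h = 4 + h^{2}$)
$p{\left(W,Q \right)} = 8 + Q$ ($p{\left(W,Q \right)} = Q + 8 = 8 + Q$)
$g{\left(j \right)} = 2 j \left(89 + 3 j\right)$ ($g{\left(j \right)} = 2 j \left(j + \left(89 + 2 j\right)\right) = 2 j \left(89 + 3 j\right)$)
$\frac{g{\left(p{\left(-4,4 \right)} \right)}}{\frac{1}{A{\left(-181 \right)} + 84702}} = \frac{2 \left(8 + 4\right) \left(89 + 3 \left(8 + 4\right)\right)}{\frac{1}{\left(4 + \left(-181\right)^{2}\right) + 84702}} = \frac{2 \cdot 12 \left(89 + 3 \cdot 12\right)}{\frac{1}{\left(4 + 32761\right) + 84702}} = \frac{2 \cdot 12 \left(89 + 36\right)}{\frac{1}{32765 + 84702}} = \frac{2 \cdot 12 \cdot 125}{\frac{1}{117467}} = 3000 \frac{1}{\frac{1}{117467}} = 3000 \cdot 117467 = 352401000$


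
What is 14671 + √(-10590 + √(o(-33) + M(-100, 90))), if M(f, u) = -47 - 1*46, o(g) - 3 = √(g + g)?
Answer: 14671 + √(-10590 + √(-90 + I*√66)) ≈ 14671.0 + 102.91*I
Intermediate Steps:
o(g) = 3 + √2*√g (o(g) = 3 + √(g + g) = 3 + √(2*g) = 3 + √2*√g)
M(f, u) = -93 (M(f, u) = -47 - 46 = -93)
14671 + √(-10590 + √(o(-33) + M(-100, 90))) = 14671 + √(-10590 + √((3 + √2*√(-33)) - 93)) = 14671 + √(-10590 + √((3 + √2*(I*√33)) - 93)) = 14671 + √(-10590 + √((3 + I*√66) - 93)) = 14671 + √(-10590 + √(-90 + I*√66))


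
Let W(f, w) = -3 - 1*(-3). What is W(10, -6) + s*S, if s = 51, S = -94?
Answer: -4794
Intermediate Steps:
W(f, w) = 0 (W(f, w) = -3 + 3 = 0)
W(10, -6) + s*S = 0 + 51*(-94) = 0 - 4794 = -4794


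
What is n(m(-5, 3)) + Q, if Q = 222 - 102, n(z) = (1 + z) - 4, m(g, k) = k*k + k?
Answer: 129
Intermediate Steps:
m(g, k) = k + k² (m(g, k) = k² + k = k + k²)
n(z) = -3 + z
Q = 120
n(m(-5, 3)) + Q = (-3 + 3*(1 + 3)) + 120 = (-3 + 3*4) + 120 = (-3 + 12) + 120 = 9 + 120 = 129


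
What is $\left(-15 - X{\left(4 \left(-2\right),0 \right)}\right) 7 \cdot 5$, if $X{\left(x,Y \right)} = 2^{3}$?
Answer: $-805$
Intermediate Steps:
$X{\left(x,Y \right)} = 8$
$\left(-15 - X{\left(4 \left(-2\right),0 \right)}\right) 7 \cdot 5 = \left(-15 - 8\right) 7 \cdot 5 = \left(-23\right) 7 \cdot 5 = \left(-161\right) 5 = -805$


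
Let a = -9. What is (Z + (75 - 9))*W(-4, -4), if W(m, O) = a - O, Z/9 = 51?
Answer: -2625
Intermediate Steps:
Z = 459 (Z = 9*51 = 459)
W(m, O) = -9 - O
(Z + (75 - 9))*W(-4, -4) = (459 + (75 - 9))*(-9 - 1*(-4)) = (459 + 66)*(-9 + 4) = 525*(-5) = -2625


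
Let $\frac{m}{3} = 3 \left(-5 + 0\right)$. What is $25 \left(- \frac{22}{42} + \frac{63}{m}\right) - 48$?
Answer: $- \frac{2018}{21} \approx -96.095$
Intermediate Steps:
$m = -45$ ($m = 3 \cdot 3 \left(-5 + 0\right) = 3 \cdot 3 \left(-5\right) = 3 \left(-15\right) = -45$)
$25 \left(- \frac{22}{42} + \frac{63}{m}\right) - 48 = 25 \left(- \frac{22}{42} + \frac{63}{-45}\right) - 48 = 25 \left(\left(-22\right) \frac{1}{42} + 63 \left(- \frac{1}{45}\right)\right) - 48 = 25 \left(- \frac{11}{21} - \frac{7}{5}\right) - 48 = 25 \left(- \frac{202}{105}\right) - 48 = - \frac{1010}{21} - 48 = - \frac{2018}{21}$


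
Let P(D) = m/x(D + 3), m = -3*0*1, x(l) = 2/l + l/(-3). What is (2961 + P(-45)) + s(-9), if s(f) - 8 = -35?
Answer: 2934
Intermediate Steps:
s(f) = -27 (s(f) = 8 - 35 = -27)
x(l) = 2/l - l/3 (x(l) = 2/l + l*(-1/3) = 2/l - l/3)
m = 0 (m = 0*1 = 0)
P(D) = 0 (P(D) = 0/(2/(D + 3) - (D + 3)/3) = 0/(2/(3 + D) - (3 + D)/3) = 0/(2/(3 + D) + (-1 - D/3)) = 0/(-1 + 2/(3 + D) - D/3) = 0)
(2961 + P(-45)) + s(-9) = (2961 + 0) - 27 = 2961 - 27 = 2934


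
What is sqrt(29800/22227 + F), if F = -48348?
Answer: 2*I*sqrt(5971290195873)/22227 ≈ 219.88*I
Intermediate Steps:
sqrt(29800/22227 + F) = sqrt(29800/22227 - 48348) = sqrt(-1074601196/22227) = 2*I*sqrt(5971290195873)/22227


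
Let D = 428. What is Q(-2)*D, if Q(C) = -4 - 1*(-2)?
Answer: -856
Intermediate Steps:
Q(C) = -2 (Q(C) = -4 + 2 = -2)
Q(-2)*D = -2*428 = -856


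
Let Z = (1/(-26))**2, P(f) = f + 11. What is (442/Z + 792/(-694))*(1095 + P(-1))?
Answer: 114566872940/347 ≈ 3.3016e+8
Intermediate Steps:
P(f) = 11 + f
Z = 1/676 (Z = (-1/26)**2 = 1/676 ≈ 0.0014793)
(442/Z + 792/(-694))*(1095 + P(-1)) = (442/(1/676) + 792/(-694))*(1095 + (11 - 1)) = (442*676 + 792*(-1/694))*(1095 + 10) = (298792 - 396/347)*1105 = (103680428/347)*1105 = 114566872940/347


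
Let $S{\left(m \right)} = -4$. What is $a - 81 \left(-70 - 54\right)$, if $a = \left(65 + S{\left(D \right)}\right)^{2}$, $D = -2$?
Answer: $13765$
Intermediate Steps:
$a = 3721$ ($a = \left(65 - 4\right)^{2} = 61^{2} = 3721$)
$a - 81 \left(-70 - 54\right) = 3721 - 81 \left(-70 - 54\right) = 3721 - 81 \left(-124\right) = 3721 - -10044 = 3721 + 10044 = 13765$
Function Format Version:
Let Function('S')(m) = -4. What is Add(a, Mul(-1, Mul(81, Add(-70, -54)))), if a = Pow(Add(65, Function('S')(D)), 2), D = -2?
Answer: 13765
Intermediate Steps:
a = 3721 (a = Pow(Add(65, -4), 2) = Pow(61, 2) = 3721)
Add(a, Mul(-1, Mul(81, Add(-70, -54)))) = Add(3721, Mul(-1, Mul(81, Add(-70, -54)))) = Add(3721, Mul(-1, Mul(81, -124))) = Add(3721, Mul(-1, -10044)) = Add(3721, 10044) = 13765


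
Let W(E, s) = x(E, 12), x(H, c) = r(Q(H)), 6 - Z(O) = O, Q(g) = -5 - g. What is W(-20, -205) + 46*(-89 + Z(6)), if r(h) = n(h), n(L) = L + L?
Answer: -4064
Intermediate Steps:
n(L) = 2*L
r(h) = 2*h
Z(O) = 6 - O
x(H, c) = -10 - 2*H (x(H, c) = 2*(-5 - H) = -10 - 2*H)
W(E, s) = -10 - 2*E
W(-20, -205) + 46*(-89 + Z(6)) = (-10 - 2*(-20)) + 46*(-89 + (6 - 1*6)) = (-10 + 40) + 46*(-89 + (6 - 6)) = 30 + 46*(-89 + 0) = 30 + 46*(-89) = 30 - 4094 = -4064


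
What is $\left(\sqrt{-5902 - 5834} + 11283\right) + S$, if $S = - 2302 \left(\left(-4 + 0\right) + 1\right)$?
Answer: $18189 + 6 i \sqrt{326} \approx 18189.0 + 108.33 i$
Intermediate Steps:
$S = 6906$ ($S = - 2302 \left(-4 + 1\right) = \left(-2302\right) \left(-3\right) = 6906$)
$\left(\sqrt{-5902 - 5834} + 11283\right) + S = \left(\sqrt{-5902 - 5834} + 11283\right) + 6906 = \left(\sqrt{-11736} + 11283\right) + 6906 = \left(6 i \sqrt{326} + 11283\right) + 6906 = \left(11283 + 6 i \sqrt{326}\right) + 6906 = 18189 + 6 i \sqrt{326}$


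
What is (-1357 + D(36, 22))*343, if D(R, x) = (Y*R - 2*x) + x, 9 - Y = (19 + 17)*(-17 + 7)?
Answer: 4083415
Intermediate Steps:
Y = 369 (Y = 9 - (19 + 17)*(-17 + 7) = 9 - 36*(-10) = 9 - 1*(-360) = 9 + 360 = 369)
D(R, x) = -x + 369*R (D(R, x) = (369*R - 2*x) + x = (-2*x + 369*R) + x = -x + 369*R)
(-1357 + D(36, 22))*343 = (-1357 + (-1*22 + 369*36))*343 = (-1357 + (-22 + 13284))*343 = (-1357 + 13262)*343 = 11905*343 = 4083415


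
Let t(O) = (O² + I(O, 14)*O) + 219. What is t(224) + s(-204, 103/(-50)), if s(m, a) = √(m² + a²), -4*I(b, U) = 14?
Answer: 49611 + √104050609/50 ≈ 49815.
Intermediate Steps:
I(b, U) = -7/2 (I(b, U) = -¼*14 = -7/2)
s(m, a) = √(a² + m²)
t(O) = 219 + O² - 7*O/2 (t(O) = (O² - 7*O/2) + 219 = 219 + O² - 7*O/2)
t(224) + s(-204, 103/(-50)) = (219 + 224² - 7/2*224) + √((103/(-50))² + (-204)²) = (219 + 50176 - 784) + √((103*(-1/50))² + 41616) = 49611 + √((-103/50)² + 41616) = 49611 + √(10609/2500 + 41616) = 49611 + √(104050609/2500) = 49611 + √104050609/50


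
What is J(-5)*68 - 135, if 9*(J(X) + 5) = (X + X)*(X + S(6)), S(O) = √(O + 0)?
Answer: -875/9 - 680*√6/9 ≈ -282.29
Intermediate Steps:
S(O) = √O
J(X) = -5 + 2*X*(X + √6)/9 (J(X) = -5 + ((X + X)*(X + √6))/9 = -5 + ((2*X)*(X + √6))/9 = -5 + (2*X*(X + √6))/9 = -5 + 2*X*(X + √6)/9)
J(-5)*68 - 135 = (-5 + (2/9)*(-5)² + (2/9)*(-5)*√6)*68 - 135 = (-5 + (2/9)*25 - 10*√6/9)*68 - 135 = (-5 + 50/9 - 10*√6/9)*68 - 135 = (5/9 - 10*√6/9)*68 - 135 = (340/9 - 680*√6/9) - 135 = -875/9 - 680*√6/9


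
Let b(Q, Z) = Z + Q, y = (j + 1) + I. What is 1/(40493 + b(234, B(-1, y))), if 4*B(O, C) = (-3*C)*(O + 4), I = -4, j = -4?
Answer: 4/162971 ≈ 2.4544e-5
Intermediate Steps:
y = -7 (y = (-4 + 1) - 4 = -3 - 4 = -7)
B(O, C) = -3*C*(4 + O)/4 (B(O, C) = ((-3*C)*(O + 4))/4 = ((-3*C)*(4 + O))/4 = (-3*C*(4 + O))/4 = -3*C*(4 + O)/4)
b(Q, Z) = Q + Z
1/(40493 + b(234, B(-1, y))) = 1/(40493 + (234 - ¾*(-7)*(4 - 1))) = 1/(40493 + (234 - ¾*(-7)*3)) = 1/(40493 + (234 + 63/4)) = 1/(40493 + 999/4) = 1/(162971/4) = 4/162971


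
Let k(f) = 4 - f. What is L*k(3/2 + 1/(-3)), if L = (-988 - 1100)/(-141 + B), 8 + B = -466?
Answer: 1972/205 ≈ 9.6195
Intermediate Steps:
B = -474 (B = -8 - 466 = -474)
L = 696/205 (L = (-988 - 1100)/(-141 - 474) = -2088/(-615) = -2088*(-1/615) = 696/205 ≈ 3.3951)
L*k(3/2 + 1/(-3)) = 696*(4 - (3/2 + 1/(-3)))/205 = 696*(4 - (3*(½) + 1*(-⅓)))/205 = 696*(4 - (3/2 - ⅓))/205 = 696*(4 - 1*7/6)/205 = 696*(4 - 7/6)/205 = (696/205)*(17/6) = 1972/205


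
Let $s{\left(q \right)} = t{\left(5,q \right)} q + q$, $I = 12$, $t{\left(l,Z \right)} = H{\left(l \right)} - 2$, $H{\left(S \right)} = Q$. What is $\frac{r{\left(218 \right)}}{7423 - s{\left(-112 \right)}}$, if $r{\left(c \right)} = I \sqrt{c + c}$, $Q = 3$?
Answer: $\frac{8 \sqrt{109}}{2549} \approx 0.032767$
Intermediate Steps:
$H{\left(S \right)} = 3$
$t{\left(l,Z \right)} = 1$ ($t{\left(l,Z \right)} = 3 - 2 = 1$)
$r{\left(c \right)} = 12 \sqrt{2} \sqrt{c}$ ($r{\left(c \right)} = 12 \sqrt{c + c} = 12 \sqrt{2 c} = 12 \sqrt{2} \sqrt{c}$)
$s{\left(q \right)} = 2 q$ ($s{\left(q \right)} = 1 q + q = q + q = 2 q$)
$\frac{r{\left(218 \right)}}{7423 - s{\left(-112 \right)}} = \frac{12 \sqrt{2} \sqrt{218}}{7423 - 2 \left(-112\right)} = \frac{24 \sqrt{109}}{7423 - -224} = \frac{24 \sqrt{109}}{7423 + 224} = \frac{24 \sqrt{109}}{7647} = 24 \sqrt{109} \cdot \frac{1}{7647} = \frac{8 \sqrt{109}}{2549}$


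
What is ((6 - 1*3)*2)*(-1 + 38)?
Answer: 222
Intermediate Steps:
((6 - 1*3)*2)*(-1 + 38) = ((6 - 3)*2)*37 = (3*2)*37 = 6*37 = 222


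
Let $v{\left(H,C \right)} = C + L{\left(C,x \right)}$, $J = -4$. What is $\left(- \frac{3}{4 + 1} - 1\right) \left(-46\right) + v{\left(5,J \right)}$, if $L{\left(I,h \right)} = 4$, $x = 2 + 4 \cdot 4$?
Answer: $\frac{368}{5} \approx 73.6$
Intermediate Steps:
$x = 18$ ($x = 2 + 16 = 18$)
$v{\left(H,C \right)} = 4 + C$ ($v{\left(H,C \right)} = C + 4 = 4 + C$)
$\left(- \frac{3}{4 + 1} - 1\right) \left(-46\right) + v{\left(5,J \right)} = \left(- \frac{3}{4 + 1} - 1\right) \left(-46\right) + \left(4 - 4\right) = \left(- \frac{3}{5} - 1\right) \left(-46\right) + 0 = \left(- \frac{8}{5}\right) \left(-46\right) + 0 = \frac{368}{5} + 0 = \frac{368}{5}$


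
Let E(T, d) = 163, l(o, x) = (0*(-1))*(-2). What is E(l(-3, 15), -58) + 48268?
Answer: 48431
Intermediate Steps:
l(o, x) = 0 (l(o, x) = 0*(-2) = 0)
E(l(-3, 15), -58) + 48268 = 163 + 48268 = 48431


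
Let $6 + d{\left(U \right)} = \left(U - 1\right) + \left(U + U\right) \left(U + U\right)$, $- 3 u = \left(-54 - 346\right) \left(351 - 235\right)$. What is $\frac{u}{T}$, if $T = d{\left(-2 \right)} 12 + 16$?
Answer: $\frac{464}{3} \approx 154.67$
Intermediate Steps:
$u = \frac{46400}{3}$ ($u = - \frac{\left(-54 - 346\right) \left(351 - 235\right)}{3} = - \frac{\left(-400\right) 116}{3} = \left(- \frac{1}{3}\right) \left(-46400\right) = \frac{46400}{3} \approx 15467.0$)
$d{\left(U \right)} = -7 + U + 4 U^{2}$ ($d{\left(U \right)} = -6 + \left(\left(U - 1\right) + \left(U + U\right) \left(U + U\right)\right) = -6 + \left(\left(-1 + U\right) + 2 U 2 U\right) = -6 + \left(\left(-1 + U\right) + 4 U^{2}\right) = -6 + \left(-1 + U + 4 U^{2}\right) = -7 + U + 4 U^{2}$)
$T = 100$ ($T = \left(-7 - 2 + 4 \left(-2\right)^{2}\right) 12 + 16 = \left(-7 - 2 + 4 \cdot 4\right) 12 + 16 = \left(-7 - 2 + 16\right) 12 + 16 = 7 \cdot 12 + 16 = 84 + 16 = 100$)
$\frac{u}{T} = \frac{46400}{3 \cdot 100} = \frac{46400}{3} \cdot \frac{1}{100} = \frac{464}{3}$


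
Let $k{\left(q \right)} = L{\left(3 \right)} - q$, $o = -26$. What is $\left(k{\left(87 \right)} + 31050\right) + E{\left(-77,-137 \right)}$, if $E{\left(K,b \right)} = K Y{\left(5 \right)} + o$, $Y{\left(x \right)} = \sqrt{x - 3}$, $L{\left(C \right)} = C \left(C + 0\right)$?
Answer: $30946 - 77 \sqrt{2} \approx 30837.0$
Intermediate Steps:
$L{\left(C \right)} = C^{2}$ ($L{\left(C \right)} = C C = C^{2}$)
$Y{\left(x \right)} = \sqrt{-3 + x}$
$k{\left(q \right)} = 9 - q$ ($k{\left(q \right)} = 3^{2} - q = 9 - q$)
$E{\left(K,b \right)} = -26 + K \sqrt{2}$ ($E{\left(K,b \right)} = K \sqrt{-3 + 5} - 26 = K \sqrt{2} - 26 = -26 + K \sqrt{2}$)
$\left(k{\left(87 \right)} + 31050\right) + E{\left(-77,-137 \right)} = \left(\left(9 - 87\right) + 31050\right) - \left(26 + 77 \sqrt{2}\right) = \left(-78 + 31050\right) - \left(26 + 77 \sqrt{2}\right) = 30972 - \left(26 + 77 \sqrt{2}\right) = 30946 - 77 \sqrt{2}$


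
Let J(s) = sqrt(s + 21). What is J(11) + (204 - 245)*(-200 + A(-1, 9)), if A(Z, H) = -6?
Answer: 8446 + 4*sqrt(2) ≈ 8451.7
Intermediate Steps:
J(s) = sqrt(21 + s)
J(11) + (204 - 245)*(-200 + A(-1, 9)) = sqrt(21 + 11) + (204 - 245)*(-200 - 6) = sqrt(32) - 41*(-206) = 4*sqrt(2) + 8446 = 8446 + 4*sqrt(2)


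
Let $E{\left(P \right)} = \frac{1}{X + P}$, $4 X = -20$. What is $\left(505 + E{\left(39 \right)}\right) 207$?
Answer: $\frac{3554397}{34} \approx 1.0454 \cdot 10^{5}$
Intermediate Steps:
$X = -5$ ($X = \frac{1}{4} \left(-20\right) = -5$)
$E{\left(P \right)} = \frac{1}{-5 + P}$
$\left(505 + E{\left(39 \right)}\right) 207 = \left(505 + \frac{1}{-5 + 39}\right) 207 = \left(505 + \frac{1}{34}\right) 207 = \frac{17171}{34} \cdot 207 = \frac{3554397}{34}$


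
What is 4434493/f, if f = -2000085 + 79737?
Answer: -4434493/1920348 ≈ -2.3092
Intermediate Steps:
f = -1920348
4434493/f = 4434493/(-1920348) = 4434493*(-1/1920348) = -4434493/1920348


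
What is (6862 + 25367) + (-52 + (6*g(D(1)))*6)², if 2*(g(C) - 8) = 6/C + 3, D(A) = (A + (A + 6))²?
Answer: 30031513/256 ≈ 1.1731e+5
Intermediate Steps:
D(A) = (6 + 2*A)² (D(A) = (A + (6 + A))² = (6 + 2*A)²)
g(C) = 19/2 + 3/C (g(C) = 8 + (6/C + 3)/2 = 8 + (3 + 6/C)/2 = 8 + (3/2 + 3/C) = 19/2 + 3/C)
(6862 + 25367) + (-52 + (6*g(D(1)))*6)² = (6862 + 25367) + (-52 + (6*(19/2 + 3/((4*(3 + 1)²))))*6)² = 32229 + (-52 + (6*(19/2 + 3/((4*4²))))*6)² = 32229 + (-52 + (6*(19/2 + 3/((4*16))))*6)² = 32229 + (-52 + (6*(19/2 + 3/64))*6)² = 32229 + (-52 + (6*(611/64))*6)² = 32229 + (-52 + (1833/32)*6)² = 32229 + (-52 + 5499/16)² = 32229 + (4667/16)² = 32229 + 21780889/256 = 30031513/256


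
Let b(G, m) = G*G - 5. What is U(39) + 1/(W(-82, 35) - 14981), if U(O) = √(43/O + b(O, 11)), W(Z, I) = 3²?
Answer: -1/14972 + √2307513/39 ≈ 38.950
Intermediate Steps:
b(G, m) = -5 + G² (b(G, m) = G² - 5 = -5 + G²)
W(Z, I) = 9
U(O) = √(-5 + O² + 43/O) (U(O) = √(43/O + (-5 + O²)) = √(-5 + O² + 43/O))
U(39) + 1/(W(-82, 35) - 14981) = √(-5 + 39² + 43/39) + 1/(9 - 14981) = √(-5 + 1521 + 43*(1/39)) + 1/(-14972) = √(-5 + 1521 + 43/39) - 1/14972 = √(59167/39) - 1/14972 = √2307513/39 - 1/14972 = -1/14972 + √2307513/39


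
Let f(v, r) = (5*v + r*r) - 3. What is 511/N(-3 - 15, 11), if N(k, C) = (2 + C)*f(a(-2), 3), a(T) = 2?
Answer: 511/208 ≈ 2.4567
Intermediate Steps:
f(v, r) = -3 + r² + 5*v (f(v, r) = (5*v + r²) - 3 = (r² + 5*v) - 3 = -3 + r² + 5*v)
N(k, C) = 32 + 16*C (N(k, C) = (2 + C)*(-3 + 3² + 5*2) = (2 + C)*(-3 + 9 + 10) = (2 + C)*16 = 32 + 16*C)
511/N(-3 - 15, 11) = 511/(32 + 16*11) = 511/(32 + 176) = 511/208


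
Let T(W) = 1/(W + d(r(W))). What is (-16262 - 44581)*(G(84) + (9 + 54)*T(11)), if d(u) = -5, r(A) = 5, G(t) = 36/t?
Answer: -9308979/14 ≈ -6.6493e+5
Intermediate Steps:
T(W) = 1/(-5 + W) (T(W) = 1/(W - 5) = 1/(-5 + W))
(-16262 - 44581)*(G(84) + (9 + 54)*T(11)) = (-16262 - 44581)*(36/84 + (9 + 54)/(-5 + 11)) = -60843*(36*(1/84) + 63/6) = -60843*(3/7 + 63*(⅙)) = -60843*(3/7 + 21/2) = -60843*153/14 = -9308979/14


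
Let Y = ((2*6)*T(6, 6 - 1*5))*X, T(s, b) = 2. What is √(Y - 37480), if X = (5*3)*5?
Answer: 4*I*√2230 ≈ 188.89*I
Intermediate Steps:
X = 75 (X = 15*5 = 75)
Y = 1800 (Y = ((2*6)*2)*75 = (12*2)*75 = 24*75 = 1800)
√(Y - 37480) = √(1800 - 37480) = √(-35680) = 4*I*√2230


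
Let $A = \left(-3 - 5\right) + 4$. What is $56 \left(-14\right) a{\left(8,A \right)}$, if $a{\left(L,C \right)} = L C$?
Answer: $25088$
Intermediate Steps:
$A = -4$ ($A = -8 + 4 = -4$)
$a{\left(L,C \right)} = C L$
$56 \left(-14\right) a{\left(8,A \right)} = 56 \left(-14\right) \left(\left(-4\right) 8\right) = \left(-784\right) \left(-32\right) = 25088$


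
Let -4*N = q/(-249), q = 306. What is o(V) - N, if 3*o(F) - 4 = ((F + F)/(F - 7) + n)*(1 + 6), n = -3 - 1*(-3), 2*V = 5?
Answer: -7021/4482 ≈ -1.5665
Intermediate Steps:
V = 5/2 (V = (½)*5 = 5/2 ≈ 2.5000)
N = 51/166 (N = -153/(2*(-249)) = -153*(-1)/(2*249) = -¼*(-102/83) = 51/166 ≈ 0.30723)
n = 0 (n = -3 + 3 = 0)
o(F) = 4/3 + 14*F/(3*(-7 + F)) (o(F) = 4/3 + (((F + F)/(F - 7) + 0)*(1 + 6))/3 = 4/3 + (((2*F)/(-7 + F) + 0)*7)/3 = 4/3 + ((2*F/(-7 + F) + 0)*7)/3 = 4/3 + ((2*F/(-7 + F))*7)/3 = 4/3 + (14*F/(-7 + F))/3 = 4/3 + 14*F/(3*(-7 + F)))
o(V) - N = 2*(-14 + 9*(5/2))/(3*(-7 + 5/2)) - 1*51/166 = 2*(-14 + 45/2)/(3*(-9/2)) - 51/166 = (⅔)*(-2/9)*(17/2) - 51/166 = -34/27 - 51/166 = -7021/4482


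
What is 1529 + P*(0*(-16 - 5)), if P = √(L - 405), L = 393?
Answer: 1529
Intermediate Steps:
P = 2*I*√3 (P = √(393 - 405) = √(-12) = 2*I*√3 ≈ 3.4641*I)
1529 + P*(0*(-16 - 5)) = 1529 + (2*I*√3)*(0*(-16 - 5)) = 1529 + (2*I*√3)*(0*(-21)) = 1529 + (2*I*√3)*0 = 1529 + 0 = 1529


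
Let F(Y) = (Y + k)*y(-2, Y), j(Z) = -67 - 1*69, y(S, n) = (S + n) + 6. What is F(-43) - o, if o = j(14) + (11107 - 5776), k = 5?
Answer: -3713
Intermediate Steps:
y(S, n) = 6 + S + n
j(Z) = -136 (j(Z) = -67 - 69 = -136)
o = 5195 (o = -136 + (11107 - 5776) = -136 + 5331 = 5195)
F(Y) = (4 + Y)*(5 + Y) (F(Y) = (Y + 5)*(6 - 2 + Y) = (5 + Y)*(4 + Y) = (4 + Y)*(5 + Y))
F(-43) - o = (4 - 43)*(5 - 43) - 1*5195 = -39*(-38) - 5195 = 1482 - 5195 = -3713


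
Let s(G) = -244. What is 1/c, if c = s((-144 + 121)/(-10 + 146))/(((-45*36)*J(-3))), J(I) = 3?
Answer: 1215/61 ≈ 19.918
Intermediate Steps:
c = 61/1215 (c = -244/(-45*36*3) = -244/((-1620*3)) = -244/(-4860) = -244*(-1/4860) = 61/1215 ≈ 0.050206)
1/c = 1/(61/1215) = 1215/61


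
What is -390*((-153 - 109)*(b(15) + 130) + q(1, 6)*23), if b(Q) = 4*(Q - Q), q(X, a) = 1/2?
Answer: 13278915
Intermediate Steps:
q(X, a) = 1/2
b(Q) = 0 (b(Q) = 4*0 = 0)
-390*((-153 - 109)*(b(15) + 130) + q(1, 6)*23) = -390*((-153 - 109)*(0 + 130) + (1/2)*23) = -390*(-262*130 + 23/2) = -390*(-34060 + 23/2) = -390*(-68097/2) = 13278915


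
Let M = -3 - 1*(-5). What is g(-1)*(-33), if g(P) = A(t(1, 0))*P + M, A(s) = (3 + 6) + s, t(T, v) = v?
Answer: 231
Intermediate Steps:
M = 2 (M = -3 + 5 = 2)
A(s) = 9 + s
g(P) = 2 + 9*P (g(P) = (9 + 0)*P + 2 = 9*P + 2 = 2 + 9*P)
g(-1)*(-33) = (2 + 9*(-1))*(-33) = (2 - 9)*(-33) = -7*(-33) = 231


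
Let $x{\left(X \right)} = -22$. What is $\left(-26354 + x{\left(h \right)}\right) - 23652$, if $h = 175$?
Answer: $-50028$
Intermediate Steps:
$\left(-26354 + x{\left(h \right)}\right) - 23652 = \left(-26354 - 22\right) - 23652 = -26376 - 23652 = -50028$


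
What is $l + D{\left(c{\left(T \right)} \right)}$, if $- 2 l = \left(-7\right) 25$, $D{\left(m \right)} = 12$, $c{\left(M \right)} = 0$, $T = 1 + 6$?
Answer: $\frac{199}{2} \approx 99.5$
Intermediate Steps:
$T = 7$
$l = \frac{175}{2}$ ($l = - \frac{\left(-7\right) 25}{2} = \left(- \frac{1}{2}\right) \left(-175\right) = \frac{175}{2} \approx 87.5$)
$l + D{\left(c{\left(T \right)} \right)} = \frac{175}{2} + 12 = \frac{199}{2}$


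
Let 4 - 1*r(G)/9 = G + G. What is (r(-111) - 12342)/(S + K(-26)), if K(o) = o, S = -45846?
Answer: 2577/11468 ≈ 0.22471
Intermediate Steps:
r(G) = 36 - 18*G (r(G) = 36 - 9*(G + G) = 36 - 18*G)
(r(-111) - 12342)/(S + K(-26)) = ((36 - 18*(-111)) - 12342)/(-45846 - 26) = ((36 + 1998) - 12342)/(-45872) = (2034 - 12342)*(-1/45872) = -10308*(-1/45872) = 2577/11468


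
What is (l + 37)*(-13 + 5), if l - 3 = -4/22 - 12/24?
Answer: -3460/11 ≈ -314.55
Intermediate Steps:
l = 51/22 (l = 3 + (-4/22 - 12/24) = 3 + (-4*1/22 - 12*1/24) = 3 + (-2/11 - ½) = 3 - 15/22 = 51/22 ≈ 2.3182)
(l + 37)*(-13 + 5) = (51/22 + 37)*(-13 + 5) = (865/22)*(-8) = -3460/11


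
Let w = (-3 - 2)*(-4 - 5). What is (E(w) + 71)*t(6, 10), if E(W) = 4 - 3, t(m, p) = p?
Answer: 720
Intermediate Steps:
w = 45 (w = -5*(-9) = 45)
E(W) = 1
(E(w) + 71)*t(6, 10) = (1 + 71)*10 = 72*10 = 720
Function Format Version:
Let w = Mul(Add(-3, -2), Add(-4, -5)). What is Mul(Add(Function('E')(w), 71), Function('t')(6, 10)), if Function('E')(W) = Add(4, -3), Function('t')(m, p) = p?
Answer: 720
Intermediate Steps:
w = 45 (w = Mul(-5, -9) = 45)
Function('E')(W) = 1
Mul(Add(Function('E')(w), 71), Function('t')(6, 10)) = Mul(Add(1, 71), 10) = Mul(72, 10) = 720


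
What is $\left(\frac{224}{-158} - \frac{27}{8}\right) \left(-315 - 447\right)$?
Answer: $\frac{1154049}{316} \approx 3652.1$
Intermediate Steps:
$\left(\frac{224}{-158} - \frac{27}{8}\right) \left(-315 - 447\right) = \left(224 \left(- \frac{1}{158}\right) - \frac{27}{8}\right) \left(-762\right) = \left(- \frac{112}{79} - \frac{27}{8}\right) \left(-762\right) = \left(- \frac{3029}{632}\right) \left(-762\right) = \frac{1154049}{316}$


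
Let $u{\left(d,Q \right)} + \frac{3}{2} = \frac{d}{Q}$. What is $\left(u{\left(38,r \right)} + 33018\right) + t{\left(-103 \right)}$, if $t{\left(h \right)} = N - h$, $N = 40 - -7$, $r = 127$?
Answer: $\frac{8424367}{254} \approx 33167.0$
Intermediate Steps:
$N = 47$ ($N = 40 + 7 = 47$)
$u{\left(d,Q \right)} = - \frac{3}{2} + \frac{d}{Q}$
$t{\left(h \right)} = 47 - h$
$\left(u{\left(38,r \right)} + 33018\right) + t{\left(-103 \right)} = \left(\left(- \frac{3}{2} + \frac{38}{127}\right) + 33018\right) + \left(47 - -103\right) = \left(\left(- \frac{3}{2} + 38 \cdot \frac{1}{127}\right) + 33018\right) + \left(47 + 103\right) = \left(\left(- \frac{3}{2} + \frac{38}{127}\right) + 33018\right) + 150 = \left(- \frac{305}{254} + 33018\right) + 150 = \frac{8386267}{254} + 150 = \frac{8424367}{254}$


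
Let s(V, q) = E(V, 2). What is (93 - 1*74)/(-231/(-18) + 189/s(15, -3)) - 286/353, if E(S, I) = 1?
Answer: -306104/427483 ≈ -0.71606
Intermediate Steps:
s(V, q) = 1
(93 - 1*74)/(-231/(-18) + 189/s(15, -3)) - 286/353 = (93 - 1*74)/(-231/(-18) + 189/1) - 286/353 = (93 - 74)/(-231*(-1/18) + 189*1) - 286*1/353 = 19/(77/6 + 189) - 286/353 = 19/(1211/6) - 286/353 = 19*(6/1211) - 286/353 = 114/1211 - 286/353 = -306104/427483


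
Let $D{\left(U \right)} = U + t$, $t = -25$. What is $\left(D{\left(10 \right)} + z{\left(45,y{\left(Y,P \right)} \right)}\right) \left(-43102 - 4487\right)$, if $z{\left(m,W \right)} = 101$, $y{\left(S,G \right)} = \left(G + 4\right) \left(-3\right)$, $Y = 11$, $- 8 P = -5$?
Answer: $-4092654$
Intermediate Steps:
$P = \frac{5}{8}$ ($P = \left(- \frac{1}{8}\right) \left(-5\right) = \frac{5}{8} \approx 0.625$)
$y{\left(S,G \right)} = -12 - 3 G$ ($y{\left(S,G \right)} = \left(4 + G\right) \left(-3\right) = -12 - 3 G$)
$D{\left(U \right)} = -25 + U$ ($D{\left(U \right)} = U - 25 = -25 + U$)
$\left(D{\left(10 \right)} + z{\left(45,y{\left(Y,P \right)} \right)}\right) \left(-43102 - 4487\right) = \left(\left(-25 + 10\right) + 101\right) \left(-43102 - 4487\right) = \left(-15 + 101\right) \left(-47589\right) = 86 \left(-47589\right) = -4092654$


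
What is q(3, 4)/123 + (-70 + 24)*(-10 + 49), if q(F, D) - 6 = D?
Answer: -220652/123 ≈ -1793.9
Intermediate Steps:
q(F, D) = 6 + D
q(3, 4)/123 + (-70 + 24)*(-10 + 49) = (6 + 4)/123 + (-70 + 24)*(-10 + 49) = 10*(1/123) - 46*39 = 10/123 - 1794 = -220652/123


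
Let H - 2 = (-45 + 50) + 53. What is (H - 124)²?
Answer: 4096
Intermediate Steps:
H = 60 (H = 2 + ((-45 + 50) + 53) = 2 + (5 + 53) = 2 + 58 = 60)
(H - 124)² = (60 - 124)² = (-64)² = 4096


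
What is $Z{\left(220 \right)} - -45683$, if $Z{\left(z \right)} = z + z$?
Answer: $46123$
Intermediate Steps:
$Z{\left(z \right)} = 2 z$
$Z{\left(220 \right)} - -45683 = 2 \cdot 220 - -45683 = 440 + 45683 = 46123$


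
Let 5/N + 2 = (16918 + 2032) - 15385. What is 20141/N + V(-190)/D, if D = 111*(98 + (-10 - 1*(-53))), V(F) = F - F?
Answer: 71762383/5 ≈ 1.4352e+7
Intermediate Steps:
V(F) = 0
N = 5/3563 (N = 5/(-2 + ((16918 + 2032) - 15385)) = 5/(-2 + (18950 - 15385)) = 5/(-2 + 3565) = 5/3563 ≈ 0.0014033)
D = 15651 (D = 111*(98 + (-10 + 53)) = 111*(98 + 43) = 111*141 = 15651)
20141/N + V(-190)/D = 20141/(5/3563) + 0/15651 = 20141*(3563/5) + 0*(1/15651) = 71762383/5 + 0 = 71762383/5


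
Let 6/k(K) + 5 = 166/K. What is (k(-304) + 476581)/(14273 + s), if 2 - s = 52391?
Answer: -133918957/10710596 ≈ -12.503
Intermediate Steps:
s = -52389 (s = 2 - 1*52391 = 2 - 52391 = -52389)
k(K) = 6/(-5 + 166/K)
(k(-304) + 476581)/(14273 + s) = (-6*(-304)/(-166 + 5*(-304)) + 476581)/(14273 - 52389) = (-6*(-304)/(-166 - 1520) + 476581)/(-38116) = (-6*(-304)/(-1686) + 476581)*(-1/38116) = (-6*(-304)*(-1/1686) + 476581)*(-1/38116) = (-304/281 + 476581)*(-1/38116) = (133918957/281)*(-1/38116) = -133918957/10710596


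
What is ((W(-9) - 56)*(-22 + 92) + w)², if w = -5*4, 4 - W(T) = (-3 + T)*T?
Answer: 125888400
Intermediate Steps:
W(T) = 4 - T*(-3 + T) (W(T) = 4 - (-3 + T)*T = 4 - T*(-3 + T))
w = -20
((W(-9) - 56)*(-22 + 92) + w)² = (((4 - 1*(-9)² + 3*(-9)) - 56)*(-22 + 92) - 20)² = (((4 - 1*81 - 27) - 56)*70 - 20)² = (((4 - 81 - 27) - 56)*70 - 20)² = ((-104 - 56)*70 - 20)² = (-160*70 - 20)² = (-11200 - 20)² = (-11220)² = 125888400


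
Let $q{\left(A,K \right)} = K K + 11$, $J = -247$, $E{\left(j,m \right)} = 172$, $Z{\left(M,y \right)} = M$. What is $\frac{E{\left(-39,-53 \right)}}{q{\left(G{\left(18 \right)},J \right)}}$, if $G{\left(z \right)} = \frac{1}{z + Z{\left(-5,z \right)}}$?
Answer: $\frac{43}{15255} \approx 0.0028187$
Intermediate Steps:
$G{\left(z \right)} = \frac{1}{-5 + z}$ ($G{\left(z \right)} = \frac{1}{z - 5} = \frac{1}{-5 + z}$)
$q{\left(A,K \right)} = 11 + K^{2}$ ($q{\left(A,K \right)} = K^{2} + 11 = 11 + K^{2}$)
$\frac{E{\left(-39,-53 \right)}}{q{\left(G{\left(18 \right)},J \right)}} = \frac{172}{11 + \left(-247\right)^{2}} = \frac{172}{11 + 61009} = \frac{172}{61020} = 172 \cdot \frac{1}{61020} = \frac{43}{15255}$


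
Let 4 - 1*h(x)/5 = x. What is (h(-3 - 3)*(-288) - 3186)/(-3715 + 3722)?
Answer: -17586/7 ≈ -2512.3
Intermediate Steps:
h(x) = 20 - 5*x
(h(-3 - 3)*(-288) - 3186)/(-3715 + 3722) = ((20 - 5*(-3 - 3))*(-288) - 3186)/(-3715 + 3722) = ((20 - 5*(-6))*(-288) - 3186)/7 = ((20 + 30)*(-288) - 3186)*(⅐) = (50*(-288) - 3186)*(⅐) = (-14400 - 3186)*(⅐) = -17586*⅐ = -17586/7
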